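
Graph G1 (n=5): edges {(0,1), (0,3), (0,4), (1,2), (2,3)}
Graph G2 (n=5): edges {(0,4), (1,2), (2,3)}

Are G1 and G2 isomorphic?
No, not isomorphic

The graphs are NOT isomorphic.

Degrees in G1: deg(0)=3, deg(1)=2, deg(2)=2, deg(3)=2, deg(4)=1.
Sorted degree sequence of G1: [3, 2, 2, 2, 1].
Degrees in G2: deg(0)=1, deg(1)=1, deg(2)=2, deg(3)=1, deg(4)=1.
Sorted degree sequence of G2: [2, 1, 1, 1, 1].
The (sorted) degree sequence is an isomorphism invariant, so since G1 and G2 have different degree sequences they cannot be isomorphic.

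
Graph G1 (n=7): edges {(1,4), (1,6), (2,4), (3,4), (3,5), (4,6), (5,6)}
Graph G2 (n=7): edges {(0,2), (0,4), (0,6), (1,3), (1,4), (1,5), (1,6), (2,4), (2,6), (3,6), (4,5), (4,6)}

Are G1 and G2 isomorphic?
No, not isomorphic

The graphs are NOT isomorphic.

Counting triangles (3-cliques): G1 has 1, G2 has 7.
Triangle count is an isomorphism invariant, so differing triangle counts rule out isomorphism.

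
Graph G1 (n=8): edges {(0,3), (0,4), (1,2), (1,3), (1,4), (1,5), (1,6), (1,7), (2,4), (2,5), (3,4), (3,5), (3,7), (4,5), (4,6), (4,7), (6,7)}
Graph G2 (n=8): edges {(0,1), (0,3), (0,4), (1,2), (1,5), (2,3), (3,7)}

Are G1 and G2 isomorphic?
No, not isomorphic

The graphs are NOT isomorphic.

Counting triangles (3-cliques): G1 has 14, G2 has 0.
Triangle count is an isomorphism invariant, so differing triangle counts rule out isomorphism.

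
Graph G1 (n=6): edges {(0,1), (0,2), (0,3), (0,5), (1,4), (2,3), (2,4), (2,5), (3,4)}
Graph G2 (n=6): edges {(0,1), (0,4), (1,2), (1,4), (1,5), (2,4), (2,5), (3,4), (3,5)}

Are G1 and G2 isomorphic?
Yes, isomorphic

The graphs are isomorphic.
One valid mapping φ: V(G1) → V(G2): 0→4, 1→3, 2→1, 3→2, 4→5, 5→0

Verify φ preserves adjacency — for each edge of G1, its image is an edge of G2:
  (0,1) → (φ(0),φ(1)) = (3,4) ∈ E(G2) ✓
  (0,2) → (φ(0),φ(2)) = (1,4) ∈ E(G2) ✓
  (0,3) → (φ(0),φ(3)) = (2,4) ∈ E(G2) ✓
  (0,5) → (φ(0),φ(5)) = (0,4) ∈ E(G2) ✓
  (1,4) → (φ(1),φ(4)) = (3,5) ∈ E(G2) ✓
  (2,3) → (φ(2),φ(3)) = (1,2) ∈ E(G2) ✓
  (2,4) → (φ(2),φ(4)) = (1,5) ∈ E(G2) ✓
  (2,5) → (φ(2),φ(5)) = (0,1) ∈ E(G2) ✓
  (3,4) → (φ(3),φ(4)) = (2,5) ∈ E(G2) ✓
All 9 edges of G1 map to edges of G2, and |E(G1)| = |E(G2)| = 9, so φ is a bijection on edges as well as vertices. Hence G1 ≅ G2.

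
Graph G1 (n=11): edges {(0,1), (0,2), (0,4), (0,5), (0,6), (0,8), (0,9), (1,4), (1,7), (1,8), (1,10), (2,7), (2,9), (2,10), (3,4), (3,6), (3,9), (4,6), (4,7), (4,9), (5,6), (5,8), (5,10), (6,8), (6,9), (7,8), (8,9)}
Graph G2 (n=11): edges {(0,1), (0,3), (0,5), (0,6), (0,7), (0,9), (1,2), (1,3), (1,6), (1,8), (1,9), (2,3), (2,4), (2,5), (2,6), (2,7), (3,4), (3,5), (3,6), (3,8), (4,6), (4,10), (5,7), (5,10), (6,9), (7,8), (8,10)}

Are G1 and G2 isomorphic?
Yes, isomorphic

The graphs are isomorphic.
One valid mapping φ: V(G1) → V(G2): 0→3, 1→5, 2→8, 3→9, 4→0, 5→4, 6→6, 7→7, 8→2, 9→1, 10→10

Verify φ preserves adjacency — for each edge of G1, its image is an edge of G2:
  (0,1) → (φ(0),φ(1)) = (3,5) ∈ E(G2) ✓
  (0,2) → (φ(0),φ(2)) = (3,8) ∈ E(G2) ✓
  (0,4) → (φ(0),φ(4)) = (0,3) ∈ E(G2) ✓
  (0,5) → (φ(0),φ(5)) = (3,4) ∈ E(G2) ✓
  (0,6) → (φ(0),φ(6)) = (3,6) ∈ E(G2) ✓
  (0,8) → (φ(0),φ(8)) = (2,3) ∈ E(G2) ✓
  (0,9) → (φ(0),φ(9)) = (1,3) ∈ E(G2) ✓
  (1,4) → (φ(1),φ(4)) = (0,5) ∈ E(G2) ✓
  (1,7) → (φ(1),φ(7)) = (5,7) ∈ E(G2) ✓
  (1,8) → (φ(1),φ(8)) = (2,5) ∈ E(G2) ✓
  (1,10) → (φ(1),φ(10)) = (5,10) ∈ E(G2) ✓
  (2,7) → (φ(2),φ(7)) = (7,8) ∈ E(G2) ✓
  (2,9) → (φ(2),φ(9)) = (1,8) ∈ E(G2) ✓
  (2,10) → (φ(2),φ(10)) = (8,10) ∈ E(G2) ✓
  (3,4) → (φ(3),φ(4)) = (0,9) ∈ E(G2) ✓
  (3,6) → (φ(3),φ(6)) = (6,9) ∈ E(G2) ✓
  (3,9) → (φ(3),φ(9)) = (1,9) ∈ E(G2) ✓
  (4,6) → (φ(4),φ(6)) = (0,6) ∈ E(G2) ✓
  (4,7) → (φ(4),φ(7)) = (0,7) ∈ E(G2) ✓
  (4,9) → (φ(4),φ(9)) = (0,1) ∈ E(G2) ✓
  (5,6) → (φ(5),φ(6)) = (4,6) ∈ E(G2) ✓
  (5,8) → (φ(5),φ(8)) = (2,4) ∈ E(G2) ✓
  (5,10) → (φ(5),φ(10)) = (4,10) ∈ E(G2) ✓
  (6,8) → (φ(6),φ(8)) = (2,6) ∈ E(G2) ✓
  (6,9) → (φ(6),φ(9)) = (1,6) ∈ E(G2) ✓
  (7,8) → (φ(7),φ(8)) = (2,7) ∈ E(G2) ✓
  (8,9) → (φ(8),φ(9)) = (1,2) ∈ E(G2) ✓
All 27 edges of G1 map to edges of G2, and |E(G1)| = |E(G2)| = 27, so φ is a bijection on edges as well as vertices. Hence G1 ≅ G2.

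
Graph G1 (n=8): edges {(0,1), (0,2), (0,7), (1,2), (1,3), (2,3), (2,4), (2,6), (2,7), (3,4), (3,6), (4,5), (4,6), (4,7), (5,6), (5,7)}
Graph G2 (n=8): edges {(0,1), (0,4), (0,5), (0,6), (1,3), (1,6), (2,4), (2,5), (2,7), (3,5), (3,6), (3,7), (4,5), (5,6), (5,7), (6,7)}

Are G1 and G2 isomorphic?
Yes, isomorphic

The graphs are isomorphic.
One valid mapping φ: V(G1) → V(G2): 0→4, 1→2, 2→5, 3→7, 4→6, 5→1, 6→3, 7→0

Verify φ preserves adjacency — for each edge of G1, its image is an edge of G2:
  (0,1) → (φ(0),φ(1)) = (2,4) ∈ E(G2) ✓
  (0,2) → (φ(0),φ(2)) = (4,5) ∈ E(G2) ✓
  (0,7) → (φ(0),φ(7)) = (0,4) ∈ E(G2) ✓
  (1,2) → (φ(1),φ(2)) = (2,5) ∈ E(G2) ✓
  (1,3) → (φ(1),φ(3)) = (2,7) ∈ E(G2) ✓
  (2,3) → (φ(2),φ(3)) = (5,7) ∈ E(G2) ✓
  (2,4) → (φ(2),φ(4)) = (5,6) ∈ E(G2) ✓
  (2,6) → (φ(2),φ(6)) = (3,5) ∈ E(G2) ✓
  (2,7) → (φ(2),φ(7)) = (0,5) ∈ E(G2) ✓
  (3,4) → (φ(3),φ(4)) = (6,7) ∈ E(G2) ✓
  (3,6) → (φ(3),φ(6)) = (3,7) ∈ E(G2) ✓
  (4,5) → (φ(4),φ(5)) = (1,6) ∈ E(G2) ✓
  (4,6) → (φ(4),φ(6)) = (3,6) ∈ E(G2) ✓
  (4,7) → (φ(4),φ(7)) = (0,6) ∈ E(G2) ✓
  (5,6) → (φ(5),φ(6)) = (1,3) ∈ E(G2) ✓
  (5,7) → (φ(5),φ(7)) = (0,1) ∈ E(G2) ✓
All 16 edges of G1 map to edges of G2, and |E(G1)| = |E(G2)| = 16, so φ is a bijection on edges as well as vertices. Hence G1 ≅ G2.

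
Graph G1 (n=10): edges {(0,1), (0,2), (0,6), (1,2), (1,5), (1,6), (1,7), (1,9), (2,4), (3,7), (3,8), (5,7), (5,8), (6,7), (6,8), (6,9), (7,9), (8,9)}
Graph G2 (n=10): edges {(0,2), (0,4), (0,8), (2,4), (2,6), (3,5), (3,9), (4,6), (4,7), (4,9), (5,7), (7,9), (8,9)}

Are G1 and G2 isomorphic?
No, not isomorphic

The graphs are NOT isomorphic.

Connected components of G1: 1 component(s) with vertex sets [[0, 1, 2, 3, 4, 5, 6, 7, 8, 9]], sizes [10].
Connected components of G2: 2 component(s) with vertex sets [[1], [0, 2, 3, 4, 5, 6, 7, 8, 9]], sizes [1, 9].
The number of connected components (and the multiset of component sizes) is an isomorphism invariant — an isomorphism maps each component of G1 bijectively onto a component of G2. Since G1 has 1 component(s) and G2 has 2, they cannot be isomorphic.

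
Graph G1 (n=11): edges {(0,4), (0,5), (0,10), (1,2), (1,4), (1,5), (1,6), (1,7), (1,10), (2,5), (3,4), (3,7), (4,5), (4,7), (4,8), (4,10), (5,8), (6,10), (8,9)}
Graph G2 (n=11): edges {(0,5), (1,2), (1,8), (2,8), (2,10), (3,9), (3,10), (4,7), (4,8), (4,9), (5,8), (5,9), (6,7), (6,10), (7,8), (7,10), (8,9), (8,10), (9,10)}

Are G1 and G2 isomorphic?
Yes, isomorphic

The graphs are isomorphic.
One valid mapping φ: V(G1) → V(G2): 0→4, 1→10, 2→3, 3→1, 4→8, 5→9, 6→6, 7→2, 8→5, 9→0, 10→7

Verify φ preserves adjacency — for each edge of G1, its image is an edge of G2:
  (0,4) → (φ(0),φ(4)) = (4,8) ∈ E(G2) ✓
  (0,5) → (φ(0),φ(5)) = (4,9) ∈ E(G2) ✓
  (0,10) → (φ(0),φ(10)) = (4,7) ∈ E(G2) ✓
  (1,2) → (φ(1),φ(2)) = (3,10) ∈ E(G2) ✓
  (1,4) → (φ(1),φ(4)) = (8,10) ∈ E(G2) ✓
  (1,5) → (φ(1),φ(5)) = (9,10) ∈ E(G2) ✓
  (1,6) → (φ(1),φ(6)) = (6,10) ∈ E(G2) ✓
  (1,7) → (φ(1),φ(7)) = (2,10) ∈ E(G2) ✓
  (1,10) → (φ(1),φ(10)) = (7,10) ∈ E(G2) ✓
  (2,5) → (φ(2),φ(5)) = (3,9) ∈ E(G2) ✓
  (3,4) → (φ(3),φ(4)) = (1,8) ∈ E(G2) ✓
  (3,7) → (φ(3),φ(7)) = (1,2) ∈ E(G2) ✓
  (4,5) → (φ(4),φ(5)) = (8,9) ∈ E(G2) ✓
  (4,7) → (φ(4),φ(7)) = (2,8) ∈ E(G2) ✓
  (4,8) → (φ(4),φ(8)) = (5,8) ∈ E(G2) ✓
  (4,10) → (φ(4),φ(10)) = (7,8) ∈ E(G2) ✓
  (5,8) → (φ(5),φ(8)) = (5,9) ∈ E(G2) ✓
  (6,10) → (φ(6),φ(10)) = (6,7) ∈ E(G2) ✓
  (8,9) → (φ(8),φ(9)) = (0,5) ∈ E(G2) ✓
All 19 edges of G1 map to edges of G2, and |E(G1)| = |E(G2)| = 19, so φ is a bijection on edges as well as vertices. Hence G1 ≅ G2.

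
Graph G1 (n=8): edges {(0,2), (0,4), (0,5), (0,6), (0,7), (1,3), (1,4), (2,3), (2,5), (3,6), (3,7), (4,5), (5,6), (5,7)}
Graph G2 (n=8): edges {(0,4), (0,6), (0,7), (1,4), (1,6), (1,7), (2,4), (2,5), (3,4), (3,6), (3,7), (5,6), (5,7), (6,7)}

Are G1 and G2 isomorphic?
Yes, isomorphic

The graphs are isomorphic.
One valid mapping φ: V(G1) → V(G2): 0→7, 1→2, 2→1, 3→4, 4→5, 5→6, 6→3, 7→0

Verify φ preserves adjacency — for each edge of G1, its image is an edge of G2:
  (0,2) → (φ(0),φ(2)) = (1,7) ∈ E(G2) ✓
  (0,4) → (φ(0),φ(4)) = (5,7) ∈ E(G2) ✓
  (0,5) → (φ(0),φ(5)) = (6,7) ∈ E(G2) ✓
  (0,6) → (φ(0),φ(6)) = (3,7) ∈ E(G2) ✓
  (0,7) → (φ(0),φ(7)) = (0,7) ∈ E(G2) ✓
  (1,3) → (φ(1),φ(3)) = (2,4) ∈ E(G2) ✓
  (1,4) → (φ(1),φ(4)) = (2,5) ∈ E(G2) ✓
  (2,3) → (φ(2),φ(3)) = (1,4) ∈ E(G2) ✓
  (2,5) → (φ(2),φ(5)) = (1,6) ∈ E(G2) ✓
  (3,6) → (φ(3),φ(6)) = (3,4) ∈ E(G2) ✓
  (3,7) → (φ(3),φ(7)) = (0,4) ∈ E(G2) ✓
  (4,5) → (φ(4),φ(5)) = (5,6) ∈ E(G2) ✓
  (5,6) → (φ(5),φ(6)) = (3,6) ∈ E(G2) ✓
  (5,7) → (φ(5),φ(7)) = (0,6) ∈ E(G2) ✓
All 14 edges of G1 map to edges of G2, and |E(G1)| = |E(G2)| = 14, so φ is a bijection on edges as well as vertices. Hence G1 ≅ G2.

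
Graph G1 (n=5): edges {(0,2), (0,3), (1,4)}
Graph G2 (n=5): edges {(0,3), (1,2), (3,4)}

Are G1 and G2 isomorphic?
Yes, isomorphic

The graphs are isomorphic.
One valid mapping φ: V(G1) → V(G2): 0→3, 1→2, 2→0, 3→4, 4→1

Verify φ preserves adjacency — for each edge of G1, its image is an edge of G2:
  (0,2) → (φ(0),φ(2)) = (0,3) ∈ E(G2) ✓
  (0,3) → (φ(0),φ(3)) = (3,4) ∈ E(G2) ✓
  (1,4) → (φ(1),φ(4)) = (1,2) ∈ E(G2) ✓
All 3 edges of G1 map to edges of G2, and |E(G1)| = |E(G2)| = 3, so φ is a bijection on edges as well as vertices. Hence G1 ≅ G2.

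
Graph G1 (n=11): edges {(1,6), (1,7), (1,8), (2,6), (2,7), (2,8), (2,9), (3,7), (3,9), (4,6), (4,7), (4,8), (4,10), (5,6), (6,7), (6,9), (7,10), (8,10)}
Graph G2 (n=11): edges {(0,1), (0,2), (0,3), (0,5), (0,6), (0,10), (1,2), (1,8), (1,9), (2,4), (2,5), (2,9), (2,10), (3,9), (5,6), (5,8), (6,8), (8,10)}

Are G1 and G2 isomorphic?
Yes, isomorphic

The graphs are isomorphic.
One valid mapping φ: V(G1) → V(G2): 0→7, 1→10, 2→1, 3→3, 4→5, 5→4, 6→2, 7→0, 8→8, 9→9, 10→6

Verify φ preserves adjacency — for each edge of G1, its image is an edge of G2:
  (1,6) → (φ(1),φ(6)) = (2,10) ∈ E(G2) ✓
  (1,7) → (φ(1),φ(7)) = (0,10) ∈ E(G2) ✓
  (1,8) → (φ(1),φ(8)) = (8,10) ∈ E(G2) ✓
  (2,6) → (φ(2),φ(6)) = (1,2) ∈ E(G2) ✓
  (2,7) → (φ(2),φ(7)) = (0,1) ∈ E(G2) ✓
  (2,8) → (φ(2),φ(8)) = (1,8) ∈ E(G2) ✓
  (2,9) → (φ(2),φ(9)) = (1,9) ∈ E(G2) ✓
  (3,7) → (φ(3),φ(7)) = (0,3) ∈ E(G2) ✓
  (3,9) → (φ(3),φ(9)) = (3,9) ∈ E(G2) ✓
  (4,6) → (φ(4),φ(6)) = (2,5) ∈ E(G2) ✓
  (4,7) → (φ(4),φ(7)) = (0,5) ∈ E(G2) ✓
  (4,8) → (φ(4),φ(8)) = (5,8) ∈ E(G2) ✓
  (4,10) → (φ(4),φ(10)) = (5,6) ∈ E(G2) ✓
  (5,6) → (φ(5),φ(6)) = (2,4) ∈ E(G2) ✓
  (6,7) → (φ(6),φ(7)) = (0,2) ∈ E(G2) ✓
  (6,9) → (φ(6),φ(9)) = (2,9) ∈ E(G2) ✓
  (7,10) → (φ(7),φ(10)) = (0,6) ∈ E(G2) ✓
  (8,10) → (φ(8),φ(10)) = (6,8) ∈ E(G2) ✓
All 18 edges of G1 map to edges of G2, and |E(G1)| = |E(G2)| = 18, so φ is a bijection on edges as well as vertices. Hence G1 ≅ G2.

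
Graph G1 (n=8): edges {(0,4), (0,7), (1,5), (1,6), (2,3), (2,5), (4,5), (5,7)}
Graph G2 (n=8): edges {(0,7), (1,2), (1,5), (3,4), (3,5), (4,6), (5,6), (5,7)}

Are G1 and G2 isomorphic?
Yes, isomorphic

The graphs are isomorphic.
One valid mapping φ: V(G1) → V(G2): 0→4, 1→7, 2→1, 3→2, 4→3, 5→5, 6→0, 7→6

Verify φ preserves adjacency — for each edge of G1, its image is an edge of G2:
  (0,4) → (φ(0),φ(4)) = (3,4) ∈ E(G2) ✓
  (0,7) → (φ(0),φ(7)) = (4,6) ∈ E(G2) ✓
  (1,5) → (φ(1),φ(5)) = (5,7) ∈ E(G2) ✓
  (1,6) → (φ(1),φ(6)) = (0,7) ∈ E(G2) ✓
  (2,3) → (φ(2),φ(3)) = (1,2) ∈ E(G2) ✓
  (2,5) → (φ(2),φ(5)) = (1,5) ∈ E(G2) ✓
  (4,5) → (φ(4),φ(5)) = (3,5) ∈ E(G2) ✓
  (5,7) → (φ(5),φ(7)) = (5,6) ∈ E(G2) ✓
All 8 edges of G1 map to edges of G2, and |E(G1)| = |E(G2)| = 8, so φ is a bijection on edges as well as vertices. Hence G1 ≅ G2.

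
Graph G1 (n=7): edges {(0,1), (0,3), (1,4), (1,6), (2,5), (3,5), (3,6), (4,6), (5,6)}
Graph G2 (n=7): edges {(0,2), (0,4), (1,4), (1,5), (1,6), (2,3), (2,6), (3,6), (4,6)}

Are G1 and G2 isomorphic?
Yes, isomorphic

The graphs are isomorphic.
One valid mapping φ: V(G1) → V(G2): 0→0, 1→2, 2→5, 3→4, 4→3, 5→1, 6→6

Verify φ preserves adjacency — for each edge of G1, its image is an edge of G2:
  (0,1) → (φ(0),φ(1)) = (0,2) ∈ E(G2) ✓
  (0,3) → (φ(0),φ(3)) = (0,4) ∈ E(G2) ✓
  (1,4) → (φ(1),φ(4)) = (2,3) ∈ E(G2) ✓
  (1,6) → (φ(1),φ(6)) = (2,6) ∈ E(G2) ✓
  (2,5) → (φ(2),φ(5)) = (1,5) ∈ E(G2) ✓
  (3,5) → (φ(3),φ(5)) = (1,4) ∈ E(G2) ✓
  (3,6) → (φ(3),φ(6)) = (4,6) ∈ E(G2) ✓
  (4,6) → (φ(4),φ(6)) = (3,6) ∈ E(G2) ✓
  (5,6) → (φ(5),φ(6)) = (1,6) ∈ E(G2) ✓
All 9 edges of G1 map to edges of G2, and |E(G1)| = |E(G2)| = 9, so φ is a bijection on edges as well as vertices. Hence G1 ≅ G2.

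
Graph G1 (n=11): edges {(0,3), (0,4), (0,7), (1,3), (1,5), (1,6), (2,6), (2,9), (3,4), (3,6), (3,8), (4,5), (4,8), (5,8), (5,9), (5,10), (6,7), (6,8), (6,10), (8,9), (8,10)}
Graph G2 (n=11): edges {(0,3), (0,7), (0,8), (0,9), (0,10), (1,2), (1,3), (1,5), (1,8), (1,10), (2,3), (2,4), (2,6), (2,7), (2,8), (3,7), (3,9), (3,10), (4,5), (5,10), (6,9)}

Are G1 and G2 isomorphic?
Yes, isomorphic

The graphs are isomorphic.
One valid mapping φ: V(G1) → V(G2): 0→5, 1→8, 2→6, 3→1, 4→10, 5→0, 6→2, 7→4, 8→3, 9→9, 10→7

Verify φ preserves adjacency — for each edge of G1, its image is an edge of G2:
  (0,3) → (φ(0),φ(3)) = (1,5) ∈ E(G2) ✓
  (0,4) → (φ(0),φ(4)) = (5,10) ∈ E(G2) ✓
  (0,7) → (φ(0),φ(7)) = (4,5) ∈ E(G2) ✓
  (1,3) → (φ(1),φ(3)) = (1,8) ∈ E(G2) ✓
  (1,5) → (φ(1),φ(5)) = (0,8) ∈ E(G2) ✓
  (1,6) → (φ(1),φ(6)) = (2,8) ∈ E(G2) ✓
  (2,6) → (φ(2),φ(6)) = (2,6) ∈ E(G2) ✓
  (2,9) → (φ(2),φ(9)) = (6,9) ∈ E(G2) ✓
  (3,4) → (φ(3),φ(4)) = (1,10) ∈ E(G2) ✓
  (3,6) → (φ(3),φ(6)) = (1,2) ∈ E(G2) ✓
  (3,8) → (φ(3),φ(8)) = (1,3) ∈ E(G2) ✓
  (4,5) → (φ(4),φ(5)) = (0,10) ∈ E(G2) ✓
  (4,8) → (φ(4),φ(8)) = (3,10) ∈ E(G2) ✓
  (5,8) → (φ(5),φ(8)) = (0,3) ∈ E(G2) ✓
  (5,9) → (φ(5),φ(9)) = (0,9) ∈ E(G2) ✓
  (5,10) → (φ(5),φ(10)) = (0,7) ∈ E(G2) ✓
  (6,7) → (φ(6),φ(7)) = (2,4) ∈ E(G2) ✓
  (6,8) → (φ(6),φ(8)) = (2,3) ∈ E(G2) ✓
  (6,10) → (φ(6),φ(10)) = (2,7) ∈ E(G2) ✓
  (8,9) → (φ(8),φ(9)) = (3,9) ∈ E(G2) ✓
  (8,10) → (φ(8),φ(10)) = (3,7) ∈ E(G2) ✓
All 21 edges of G1 map to edges of G2, and |E(G1)| = |E(G2)| = 21, so φ is a bijection on edges as well as vertices. Hence G1 ≅ G2.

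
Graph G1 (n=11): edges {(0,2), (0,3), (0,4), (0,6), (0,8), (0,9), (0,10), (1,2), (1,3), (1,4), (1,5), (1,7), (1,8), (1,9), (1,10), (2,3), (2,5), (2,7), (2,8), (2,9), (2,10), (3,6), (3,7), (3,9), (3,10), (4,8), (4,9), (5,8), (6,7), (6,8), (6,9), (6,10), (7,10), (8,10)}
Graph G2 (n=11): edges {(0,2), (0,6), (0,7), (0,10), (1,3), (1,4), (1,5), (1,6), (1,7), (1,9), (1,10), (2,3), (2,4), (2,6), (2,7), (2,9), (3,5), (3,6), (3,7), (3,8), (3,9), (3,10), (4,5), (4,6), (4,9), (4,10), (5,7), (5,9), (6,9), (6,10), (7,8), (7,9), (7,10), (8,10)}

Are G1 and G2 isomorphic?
Yes, isomorphic

The graphs are isomorphic.
One valid mapping φ: V(G1) → V(G2): 0→6, 1→7, 2→3, 3→9, 4→0, 5→8, 6→4, 7→5, 8→10, 9→2, 10→1

Verify φ preserves adjacency — for each edge of G1, its image is an edge of G2:
  (0,2) → (φ(0),φ(2)) = (3,6) ∈ E(G2) ✓
  (0,3) → (φ(0),φ(3)) = (6,9) ∈ E(G2) ✓
  (0,4) → (φ(0),φ(4)) = (0,6) ∈ E(G2) ✓
  (0,6) → (φ(0),φ(6)) = (4,6) ∈ E(G2) ✓
  (0,8) → (φ(0),φ(8)) = (6,10) ∈ E(G2) ✓
  (0,9) → (φ(0),φ(9)) = (2,6) ∈ E(G2) ✓
  (0,10) → (φ(0),φ(10)) = (1,6) ∈ E(G2) ✓
  (1,2) → (φ(1),φ(2)) = (3,7) ∈ E(G2) ✓
  (1,3) → (φ(1),φ(3)) = (7,9) ∈ E(G2) ✓
  (1,4) → (φ(1),φ(4)) = (0,7) ∈ E(G2) ✓
  (1,5) → (φ(1),φ(5)) = (7,8) ∈ E(G2) ✓
  (1,7) → (φ(1),φ(7)) = (5,7) ∈ E(G2) ✓
  (1,8) → (φ(1),φ(8)) = (7,10) ∈ E(G2) ✓
  (1,9) → (φ(1),φ(9)) = (2,7) ∈ E(G2) ✓
  (1,10) → (φ(1),φ(10)) = (1,7) ∈ E(G2) ✓
  (2,3) → (φ(2),φ(3)) = (3,9) ∈ E(G2) ✓
  (2,5) → (φ(2),φ(5)) = (3,8) ∈ E(G2) ✓
  (2,7) → (φ(2),φ(7)) = (3,5) ∈ E(G2) ✓
  (2,8) → (φ(2),φ(8)) = (3,10) ∈ E(G2) ✓
  (2,9) → (φ(2),φ(9)) = (2,3) ∈ E(G2) ✓
  (2,10) → (φ(2),φ(10)) = (1,3) ∈ E(G2) ✓
  (3,6) → (φ(3),φ(6)) = (4,9) ∈ E(G2) ✓
  (3,7) → (φ(3),φ(7)) = (5,9) ∈ E(G2) ✓
  (3,9) → (φ(3),φ(9)) = (2,9) ∈ E(G2) ✓
  (3,10) → (φ(3),φ(10)) = (1,9) ∈ E(G2) ✓
  (4,8) → (φ(4),φ(8)) = (0,10) ∈ E(G2) ✓
  (4,9) → (φ(4),φ(9)) = (0,2) ∈ E(G2) ✓
  (5,8) → (φ(5),φ(8)) = (8,10) ∈ E(G2) ✓
  (6,7) → (φ(6),φ(7)) = (4,5) ∈ E(G2) ✓
  (6,8) → (φ(6),φ(8)) = (4,10) ∈ E(G2) ✓
  (6,9) → (φ(6),φ(9)) = (2,4) ∈ E(G2) ✓
  (6,10) → (φ(6),φ(10)) = (1,4) ∈ E(G2) ✓
  (7,10) → (φ(7),φ(10)) = (1,5) ∈ E(G2) ✓
  (8,10) → (φ(8),φ(10)) = (1,10) ∈ E(G2) ✓
All 34 edges of G1 map to edges of G2, and |E(G1)| = |E(G2)| = 34, so φ is a bijection on edges as well as vertices. Hence G1 ≅ G2.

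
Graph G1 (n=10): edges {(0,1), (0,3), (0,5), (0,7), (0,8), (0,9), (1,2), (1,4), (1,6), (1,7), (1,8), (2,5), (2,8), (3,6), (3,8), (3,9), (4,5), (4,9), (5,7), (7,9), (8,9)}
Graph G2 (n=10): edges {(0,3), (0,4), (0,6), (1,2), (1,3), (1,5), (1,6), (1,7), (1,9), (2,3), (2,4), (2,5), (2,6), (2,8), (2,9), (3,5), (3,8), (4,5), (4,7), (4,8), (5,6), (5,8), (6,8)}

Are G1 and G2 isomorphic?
No, not isomorphic

The graphs are NOT isomorphic.

Degrees in G1: deg(0)=6, deg(1)=6, deg(2)=3, deg(3)=4, deg(4)=3, deg(5)=4, deg(6)=2, deg(7)=4, deg(8)=5, deg(9)=5.
Sorted degree sequence of G1: [6, 6, 5, 5, 4, 4, 4, 3, 3, 2].
Degrees in G2: deg(0)=3, deg(1)=6, deg(2)=7, deg(3)=5, deg(4)=5, deg(5)=6, deg(6)=5, deg(7)=2, deg(8)=5, deg(9)=2.
Sorted degree sequence of G2: [7, 6, 6, 5, 5, 5, 5, 3, 2, 2].
The (sorted) degree sequence is an isomorphism invariant, so since G1 and G2 have different degree sequences they cannot be isomorphic.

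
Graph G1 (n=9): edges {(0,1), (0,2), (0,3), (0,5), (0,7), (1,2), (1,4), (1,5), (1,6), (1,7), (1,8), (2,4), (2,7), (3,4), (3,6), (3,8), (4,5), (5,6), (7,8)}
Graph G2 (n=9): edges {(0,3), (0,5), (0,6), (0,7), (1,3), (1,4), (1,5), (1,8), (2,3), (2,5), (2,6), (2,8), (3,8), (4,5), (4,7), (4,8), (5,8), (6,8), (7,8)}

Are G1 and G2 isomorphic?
Yes, isomorphic

The graphs are isomorphic.
One valid mapping φ: V(G1) → V(G2): 0→5, 1→8, 2→1, 3→0, 4→3, 5→2, 6→6, 7→4, 8→7

Verify φ preserves adjacency — for each edge of G1, its image is an edge of G2:
  (0,1) → (φ(0),φ(1)) = (5,8) ∈ E(G2) ✓
  (0,2) → (φ(0),φ(2)) = (1,5) ∈ E(G2) ✓
  (0,3) → (φ(0),φ(3)) = (0,5) ∈ E(G2) ✓
  (0,5) → (φ(0),φ(5)) = (2,5) ∈ E(G2) ✓
  (0,7) → (φ(0),φ(7)) = (4,5) ∈ E(G2) ✓
  (1,2) → (φ(1),φ(2)) = (1,8) ∈ E(G2) ✓
  (1,4) → (φ(1),φ(4)) = (3,8) ∈ E(G2) ✓
  (1,5) → (φ(1),φ(5)) = (2,8) ∈ E(G2) ✓
  (1,6) → (φ(1),φ(6)) = (6,8) ∈ E(G2) ✓
  (1,7) → (φ(1),φ(7)) = (4,8) ∈ E(G2) ✓
  (1,8) → (φ(1),φ(8)) = (7,8) ∈ E(G2) ✓
  (2,4) → (φ(2),φ(4)) = (1,3) ∈ E(G2) ✓
  (2,7) → (φ(2),φ(7)) = (1,4) ∈ E(G2) ✓
  (3,4) → (φ(3),φ(4)) = (0,3) ∈ E(G2) ✓
  (3,6) → (φ(3),φ(6)) = (0,6) ∈ E(G2) ✓
  (3,8) → (φ(3),φ(8)) = (0,7) ∈ E(G2) ✓
  (4,5) → (φ(4),φ(5)) = (2,3) ∈ E(G2) ✓
  (5,6) → (φ(5),φ(6)) = (2,6) ∈ E(G2) ✓
  (7,8) → (φ(7),φ(8)) = (4,7) ∈ E(G2) ✓
All 19 edges of G1 map to edges of G2, and |E(G1)| = |E(G2)| = 19, so φ is a bijection on edges as well as vertices. Hence G1 ≅ G2.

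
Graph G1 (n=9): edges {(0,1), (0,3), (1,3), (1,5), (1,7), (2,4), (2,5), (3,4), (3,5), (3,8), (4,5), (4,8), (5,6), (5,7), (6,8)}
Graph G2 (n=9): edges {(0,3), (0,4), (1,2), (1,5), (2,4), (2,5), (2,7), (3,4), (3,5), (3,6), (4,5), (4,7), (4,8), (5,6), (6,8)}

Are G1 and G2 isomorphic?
Yes, isomorphic

The graphs are isomorphic.
One valid mapping φ: V(G1) → V(G2): 0→1, 1→2, 2→0, 3→5, 4→3, 5→4, 6→8, 7→7, 8→6

Verify φ preserves adjacency — for each edge of G1, its image is an edge of G2:
  (0,1) → (φ(0),φ(1)) = (1,2) ∈ E(G2) ✓
  (0,3) → (φ(0),φ(3)) = (1,5) ∈ E(G2) ✓
  (1,3) → (φ(1),φ(3)) = (2,5) ∈ E(G2) ✓
  (1,5) → (φ(1),φ(5)) = (2,4) ∈ E(G2) ✓
  (1,7) → (φ(1),φ(7)) = (2,7) ∈ E(G2) ✓
  (2,4) → (φ(2),φ(4)) = (0,3) ∈ E(G2) ✓
  (2,5) → (φ(2),φ(5)) = (0,4) ∈ E(G2) ✓
  (3,4) → (φ(3),φ(4)) = (3,5) ∈ E(G2) ✓
  (3,5) → (φ(3),φ(5)) = (4,5) ∈ E(G2) ✓
  (3,8) → (φ(3),φ(8)) = (5,6) ∈ E(G2) ✓
  (4,5) → (φ(4),φ(5)) = (3,4) ∈ E(G2) ✓
  (4,8) → (φ(4),φ(8)) = (3,6) ∈ E(G2) ✓
  (5,6) → (φ(5),φ(6)) = (4,8) ∈ E(G2) ✓
  (5,7) → (φ(5),φ(7)) = (4,7) ∈ E(G2) ✓
  (6,8) → (φ(6),φ(8)) = (6,8) ∈ E(G2) ✓
All 15 edges of G1 map to edges of G2, and |E(G1)| = |E(G2)| = 15, so φ is a bijection on edges as well as vertices. Hence G1 ≅ G2.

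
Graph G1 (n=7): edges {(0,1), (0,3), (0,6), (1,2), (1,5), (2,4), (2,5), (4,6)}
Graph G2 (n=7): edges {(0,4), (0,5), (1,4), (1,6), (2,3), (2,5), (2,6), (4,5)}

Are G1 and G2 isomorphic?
Yes, isomorphic

The graphs are isomorphic.
One valid mapping φ: V(G1) → V(G2): 0→2, 1→5, 2→4, 3→3, 4→1, 5→0, 6→6

Verify φ preserves adjacency — for each edge of G1, its image is an edge of G2:
  (0,1) → (φ(0),φ(1)) = (2,5) ∈ E(G2) ✓
  (0,3) → (φ(0),φ(3)) = (2,3) ∈ E(G2) ✓
  (0,6) → (φ(0),φ(6)) = (2,6) ∈ E(G2) ✓
  (1,2) → (φ(1),φ(2)) = (4,5) ∈ E(G2) ✓
  (1,5) → (φ(1),φ(5)) = (0,5) ∈ E(G2) ✓
  (2,4) → (φ(2),φ(4)) = (1,4) ∈ E(G2) ✓
  (2,5) → (φ(2),φ(5)) = (0,4) ∈ E(G2) ✓
  (4,6) → (φ(4),φ(6)) = (1,6) ∈ E(G2) ✓
All 8 edges of G1 map to edges of G2, and |E(G1)| = |E(G2)| = 8, so φ is a bijection on edges as well as vertices. Hence G1 ≅ G2.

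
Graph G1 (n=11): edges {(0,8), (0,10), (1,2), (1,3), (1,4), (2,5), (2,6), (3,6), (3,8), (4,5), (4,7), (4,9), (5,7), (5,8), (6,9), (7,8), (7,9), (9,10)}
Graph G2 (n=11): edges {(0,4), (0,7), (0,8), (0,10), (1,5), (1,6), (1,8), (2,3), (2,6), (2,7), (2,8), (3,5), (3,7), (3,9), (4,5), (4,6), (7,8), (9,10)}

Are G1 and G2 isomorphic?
Yes, isomorphic

The graphs are isomorphic.
One valid mapping φ: V(G1) → V(G2): 0→9, 1→1, 2→6, 3→5, 4→8, 5→2, 6→4, 7→7, 8→3, 9→0, 10→10

Verify φ preserves adjacency — for each edge of G1, its image is an edge of G2:
  (0,8) → (φ(0),φ(8)) = (3,9) ∈ E(G2) ✓
  (0,10) → (φ(0),φ(10)) = (9,10) ∈ E(G2) ✓
  (1,2) → (φ(1),φ(2)) = (1,6) ∈ E(G2) ✓
  (1,3) → (φ(1),φ(3)) = (1,5) ∈ E(G2) ✓
  (1,4) → (φ(1),φ(4)) = (1,8) ∈ E(G2) ✓
  (2,5) → (φ(2),φ(5)) = (2,6) ∈ E(G2) ✓
  (2,6) → (φ(2),φ(6)) = (4,6) ∈ E(G2) ✓
  (3,6) → (φ(3),φ(6)) = (4,5) ∈ E(G2) ✓
  (3,8) → (φ(3),φ(8)) = (3,5) ∈ E(G2) ✓
  (4,5) → (φ(4),φ(5)) = (2,8) ∈ E(G2) ✓
  (4,7) → (φ(4),φ(7)) = (7,8) ∈ E(G2) ✓
  (4,9) → (φ(4),φ(9)) = (0,8) ∈ E(G2) ✓
  (5,7) → (φ(5),φ(7)) = (2,7) ∈ E(G2) ✓
  (5,8) → (φ(5),φ(8)) = (2,3) ∈ E(G2) ✓
  (6,9) → (φ(6),φ(9)) = (0,4) ∈ E(G2) ✓
  (7,8) → (φ(7),φ(8)) = (3,7) ∈ E(G2) ✓
  (7,9) → (φ(7),φ(9)) = (0,7) ∈ E(G2) ✓
  (9,10) → (φ(9),φ(10)) = (0,10) ∈ E(G2) ✓
All 18 edges of G1 map to edges of G2, and |E(G1)| = |E(G2)| = 18, so φ is a bijection on edges as well as vertices. Hence G1 ≅ G2.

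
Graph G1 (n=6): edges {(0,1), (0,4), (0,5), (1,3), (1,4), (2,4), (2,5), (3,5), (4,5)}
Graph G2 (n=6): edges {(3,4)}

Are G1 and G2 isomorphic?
No, not isomorphic

The graphs are NOT isomorphic.

Connected components of G1: 1 component(s) with vertex sets [[0, 1, 2, 3, 4, 5]], sizes [6].
Connected components of G2: 5 component(s) with vertex sets [[0], [1], [2], [5], [3, 4]], sizes [1, 1, 1, 1, 2].
The number of connected components (and the multiset of component sizes) is an isomorphism invariant — an isomorphism maps each component of G1 bijectively onto a component of G2. Since G1 has 1 component(s) and G2 has 5, they cannot be isomorphic.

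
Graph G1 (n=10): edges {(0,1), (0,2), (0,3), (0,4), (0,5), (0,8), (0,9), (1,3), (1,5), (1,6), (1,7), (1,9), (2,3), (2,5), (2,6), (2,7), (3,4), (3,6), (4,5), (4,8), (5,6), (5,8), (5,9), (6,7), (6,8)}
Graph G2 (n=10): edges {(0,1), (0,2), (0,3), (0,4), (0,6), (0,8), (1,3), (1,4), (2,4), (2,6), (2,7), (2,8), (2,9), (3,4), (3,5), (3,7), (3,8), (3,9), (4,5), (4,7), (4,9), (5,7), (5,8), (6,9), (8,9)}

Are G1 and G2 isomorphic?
Yes, isomorphic

The graphs are isomorphic.
One valid mapping φ: V(G1) → V(G2): 0→3, 1→0, 2→9, 3→8, 4→5, 5→4, 6→2, 7→6, 8→7, 9→1

Verify φ preserves adjacency — for each edge of G1, its image is an edge of G2:
  (0,1) → (φ(0),φ(1)) = (0,3) ∈ E(G2) ✓
  (0,2) → (φ(0),φ(2)) = (3,9) ∈ E(G2) ✓
  (0,3) → (φ(0),φ(3)) = (3,8) ∈ E(G2) ✓
  (0,4) → (φ(0),φ(4)) = (3,5) ∈ E(G2) ✓
  (0,5) → (φ(0),φ(5)) = (3,4) ∈ E(G2) ✓
  (0,8) → (φ(0),φ(8)) = (3,7) ∈ E(G2) ✓
  (0,9) → (φ(0),φ(9)) = (1,3) ∈ E(G2) ✓
  (1,3) → (φ(1),φ(3)) = (0,8) ∈ E(G2) ✓
  (1,5) → (φ(1),φ(5)) = (0,4) ∈ E(G2) ✓
  (1,6) → (φ(1),φ(6)) = (0,2) ∈ E(G2) ✓
  (1,7) → (φ(1),φ(7)) = (0,6) ∈ E(G2) ✓
  (1,9) → (φ(1),φ(9)) = (0,1) ∈ E(G2) ✓
  (2,3) → (φ(2),φ(3)) = (8,9) ∈ E(G2) ✓
  (2,5) → (φ(2),φ(5)) = (4,9) ∈ E(G2) ✓
  (2,6) → (φ(2),φ(6)) = (2,9) ∈ E(G2) ✓
  (2,7) → (φ(2),φ(7)) = (6,9) ∈ E(G2) ✓
  (3,4) → (φ(3),φ(4)) = (5,8) ∈ E(G2) ✓
  (3,6) → (φ(3),φ(6)) = (2,8) ∈ E(G2) ✓
  (4,5) → (φ(4),φ(5)) = (4,5) ∈ E(G2) ✓
  (4,8) → (φ(4),φ(8)) = (5,7) ∈ E(G2) ✓
  (5,6) → (φ(5),φ(6)) = (2,4) ∈ E(G2) ✓
  (5,8) → (φ(5),φ(8)) = (4,7) ∈ E(G2) ✓
  (5,9) → (φ(5),φ(9)) = (1,4) ∈ E(G2) ✓
  (6,7) → (φ(6),φ(7)) = (2,6) ∈ E(G2) ✓
  (6,8) → (φ(6),φ(8)) = (2,7) ∈ E(G2) ✓
All 25 edges of G1 map to edges of G2, and |E(G1)| = |E(G2)| = 25, so φ is a bijection on edges as well as vertices. Hence G1 ≅ G2.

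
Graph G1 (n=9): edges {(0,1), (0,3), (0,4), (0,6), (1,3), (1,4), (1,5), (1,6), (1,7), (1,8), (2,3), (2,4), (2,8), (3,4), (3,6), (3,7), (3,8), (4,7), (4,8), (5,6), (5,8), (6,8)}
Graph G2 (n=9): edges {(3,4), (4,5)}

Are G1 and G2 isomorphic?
No, not isomorphic

The graphs are NOT isomorphic.

Connected components of G1: 1 component(s) with vertex sets [[0, 1, 2, 3, 4, 5, 6, 7, 8]], sizes [9].
Connected components of G2: 7 component(s) with vertex sets [[0], [1], [2], [6], [7], [8], [3, 4, 5]], sizes [1, 1, 1, 1, 1, 1, 3].
The number of connected components (and the multiset of component sizes) is an isomorphism invariant — an isomorphism maps each component of G1 bijectively onto a component of G2. Since G1 has 1 component(s) and G2 has 7, they cannot be isomorphic.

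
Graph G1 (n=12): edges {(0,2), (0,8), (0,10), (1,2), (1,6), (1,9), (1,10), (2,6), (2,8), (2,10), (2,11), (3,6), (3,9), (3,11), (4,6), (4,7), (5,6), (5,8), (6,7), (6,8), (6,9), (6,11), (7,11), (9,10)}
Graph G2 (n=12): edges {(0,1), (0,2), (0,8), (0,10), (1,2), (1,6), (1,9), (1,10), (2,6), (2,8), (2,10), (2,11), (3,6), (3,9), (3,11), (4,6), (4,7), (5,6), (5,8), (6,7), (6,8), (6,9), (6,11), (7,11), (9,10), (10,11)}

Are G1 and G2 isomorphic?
No, not isomorphic

The graphs are NOT isomorphic.

Counting edges: G1 has 24 edge(s); G2 has 26 edge(s).
Edge count is an isomorphism invariant (a bijection on vertices induces a bijection on edges), so differing edge counts rule out isomorphism.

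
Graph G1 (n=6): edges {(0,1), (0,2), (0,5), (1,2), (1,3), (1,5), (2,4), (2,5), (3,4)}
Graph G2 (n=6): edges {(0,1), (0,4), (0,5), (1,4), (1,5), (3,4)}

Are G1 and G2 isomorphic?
No, not isomorphic

The graphs are NOT isomorphic.

Degrees in G1: deg(0)=3, deg(1)=4, deg(2)=4, deg(3)=2, deg(4)=2, deg(5)=3.
Sorted degree sequence of G1: [4, 4, 3, 3, 2, 2].
Degrees in G2: deg(0)=3, deg(1)=3, deg(2)=0, deg(3)=1, deg(4)=3, deg(5)=2.
Sorted degree sequence of G2: [3, 3, 3, 2, 1, 0].
The (sorted) degree sequence is an isomorphism invariant, so since G1 and G2 have different degree sequences they cannot be isomorphic.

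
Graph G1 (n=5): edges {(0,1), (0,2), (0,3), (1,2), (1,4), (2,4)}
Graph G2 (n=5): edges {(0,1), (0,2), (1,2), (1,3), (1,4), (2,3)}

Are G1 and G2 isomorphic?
No, not isomorphic

The graphs are NOT isomorphic.

Degrees in G1: deg(0)=3, deg(1)=3, deg(2)=3, deg(3)=1, deg(4)=2.
Sorted degree sequence of G1: [3, 3, 3, 2, 1].
Degrees in G2: deg(0)=2, deg(1)=4, deg(2)=3, deg(3)=2, deg(4)=1.
Sorted degree sequence of G2: [4, 3, 2, 2, 1].
The (sorted) degree sequence is an isomorphism invariant, so since G1 and G2 have different degree sequences they cannot be isomorphic.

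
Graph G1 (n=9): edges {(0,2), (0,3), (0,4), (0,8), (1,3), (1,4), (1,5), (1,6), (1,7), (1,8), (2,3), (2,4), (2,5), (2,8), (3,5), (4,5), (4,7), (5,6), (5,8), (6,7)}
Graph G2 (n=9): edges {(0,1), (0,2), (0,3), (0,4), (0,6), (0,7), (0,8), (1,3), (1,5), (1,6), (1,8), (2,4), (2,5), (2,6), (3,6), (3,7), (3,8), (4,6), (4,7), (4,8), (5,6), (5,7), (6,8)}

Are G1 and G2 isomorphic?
No, not isomorphic

The graphs are NOT isomorphic.

Degrees in G1: deg(0)=4, deg(1)=6, deg(2)=5, deg(3)=4, deg(4)=5, deg(5)=6, deg(6)=3, deg(7)=3, deg(8)=4.
Sorted degree sequence of G1: [6, 6, 5, 5, 4, 4, 4, 3, 3].
Degrees in G2: deg(0)=7, deg(1)=5, deg(2)=4, deg(3)=5, deg(4)=5, deg(5)=4, deg(6)=7, deg(7)=4, deg(8)=5.
Sorted degree sequence of G2: [7, 7, 5, 5, 5, 5, 4, 4, 4].
The (sorted) degree sequence is an isomorphism invariant, so since G1 and G2 have different degree sequences they cannot be isomorphic.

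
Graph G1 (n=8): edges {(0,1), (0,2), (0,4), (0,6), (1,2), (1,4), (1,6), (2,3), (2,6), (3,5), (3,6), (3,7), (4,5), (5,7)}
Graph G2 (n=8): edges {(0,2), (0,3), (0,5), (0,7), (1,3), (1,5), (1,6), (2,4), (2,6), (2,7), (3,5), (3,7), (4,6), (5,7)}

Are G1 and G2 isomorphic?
Yes, isomorphic

The graphs are isomorphic.
One valid mapping φ: V(G1) → V(G2): 0→5, 1→3, 2→0, 3→2, 4→1, 5→6, 6→7, 7→4

Verify φ preserves adjacency — for each edge of G1, its image is an edge of G2:
  (0,1) → (φ(0),φ(1)) = (3,5) ∈ E(G2) ✓
  (0,2) → (φ(0),φ(2)) = (0,5) ∈ E(G2) ✓
  (0,4) → (φ(0),φ(4)) = (1,5) ∈ E(G2) ✓
  (0,6) → (φ(0),φ(6)) = (5,7) ∈ E(G2) ✓
  (1,2) → (φ(1),φ(2)) = (0,3) ∈ E(G2) ✓
  (1,4) → (φ(1),φ(4)) = (1,3) ∈ E(G2) ✓
  (1,6) → (φ(1),φ(6)) = (3,7) ∈ E(G2) ✓
  (2,3) → (φ(2),φ(3)) = (0,2) ∈ E(G2) ✓
  (2,6) → (φ(2),φ(6)) = (0,7) ∈ E(G2) ✓
  (3,5) → (φ(3),φ(5)) = (2,6) ∈ E(G2) ✓
  (3,6) → (φ(3),φ(6)) = (2,7) ∈ E(G2) ✓
  (3,7) → (φ(3),φ(7)) = (2,4) ∈ E(G2) ✓
  (4,5) → (φ(4),φ(5)) = (1,6) ∈ E(G2) ✓
  (5,7) → (φ(5),φ(7)) = (4,6) ∈ E(G2) ✓
All 14 edges of G1 map to edges of G2, and |E(G1)| = |E(G2)| = 14, so φ is a bijection on edges as well as vertices. Hence G1 ≅ G2.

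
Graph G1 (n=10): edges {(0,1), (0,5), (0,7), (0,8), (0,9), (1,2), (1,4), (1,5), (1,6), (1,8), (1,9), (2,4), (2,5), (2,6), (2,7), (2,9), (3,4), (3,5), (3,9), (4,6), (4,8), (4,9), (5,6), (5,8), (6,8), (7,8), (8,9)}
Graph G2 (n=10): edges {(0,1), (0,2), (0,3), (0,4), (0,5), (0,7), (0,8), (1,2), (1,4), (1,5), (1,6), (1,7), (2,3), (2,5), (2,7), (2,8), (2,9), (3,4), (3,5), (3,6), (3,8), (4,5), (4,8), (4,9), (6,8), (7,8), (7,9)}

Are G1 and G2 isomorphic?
Yes, isomorphic

The graphs are isomorphic.
One valid mapping φ: V(G1) → V(G2): 0→7, 1→0, 2→4, 3→6, 4→3, 5→1, 6→5, 7→9, 8→2, 9→8

Verify φ preserves adjacency — for each edge of G1, its image is an edge of G2:
  (0,1) → (φ(0),φ(1)) = (0,7) ∈ E(G2) ✓
  (0,5) → (φ(0),φ(5)) = (1,7) ∈ E(G2) ✓
  (0,7) → (φ(0),φ(7)) = (7,9) ∈ E(G2) ✓
  (0,8) → (φ(0),φ(8)) = (2,7) ∈ E(G2) ✓
  (0,9) → (φ(0),φ(9)) = (7,8) ∈ E(G2) ✓
  (1,2) → (φ(1),φ(2)) = (0,4) ∈ E(G2) ✓
  (1,4) → (φ(1),φ(4)) = (0,3) ∈ E(G2) ✓
  (1,5) → (φ(1),φ(5)) = (0,1) ∈ E(G2) ✓
  (1,6) → (φ(1),φ(6)) = (0,5) ∈ E(G2) ✓
  (1,8) → (φ(1),φ(8)) = (0,2) ∈ E(G2) ✓
  (1,9) → (φ(1),φ(9)) = (0,8) ∈ E(G2) ✓
  (2,4) → (φ(2),φ(4)) = (3,4) ∈ E(G2) ✓
  (2,5) → (φ(2),φ(5)) = (1,4) ∈ E(G2) ✓
  (2,6) → (φ(2),φ(6)) = (4,5) ∈ E(G2) ✓
  (2,7) → (φ(2),φ(7)) = (4,9) ∈ E(G2) ✓
  (2,9) → (φ(2),φ(9)) = (4,8) ∈ E(G2) ✓
  (3,4) → (φ(3),φ(4)) = (3,6) ∈ E(G2) ✓
  (3,5) → (φ(3),φ(5)) = (1,6) ∈ E(G2) ✓
  (3,9) → (φ(3),φ(9)) = (6,8) ∈ E(G2) ✓
  (4,6) → (φ(4),φ(6)) = (3,5) ∈ E(G2) ✓
  (4,8) → (φ(4),φ(8)) = (2,3) ∈ E(G2) ✓
  (4,9) → (φ(4),φ(9)) = (3,8) ∈ E(G2) ✓
  (5,6) → (φ(5),φ(6)) = (1,5) ∈ E(G2) ✓
  (5,8) → (φ(5),φ(8)) = (1,2) ∈ E(G2) ✓
  (6,8) → (φ(6),φ(8)) = (2,5) ∈ E(G2) ✓
  (7,8) → (φ(7),φ(8)) = (2,9) ∈ E(G2) ✓
  (8,9) → (φ(8),φ(9)) = (2,8) ∈ E(G2) ✓
All 27 edges of G1 map to edges of G2, and |E(G1)| = |E(G2)| = 27, so φ is a bijection on edges as well as vertices. Hence G1 ≅ G2.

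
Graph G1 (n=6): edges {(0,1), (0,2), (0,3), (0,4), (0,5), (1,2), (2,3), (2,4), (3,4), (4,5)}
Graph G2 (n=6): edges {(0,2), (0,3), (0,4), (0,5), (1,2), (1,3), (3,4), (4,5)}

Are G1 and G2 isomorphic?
No, not isomorphic

The graphs are NOT isomorphic.

Counting triangles (3-cliques): G1 has 6, G2 has 2.
Triangle count is an isomorphism invariant, so differing triangle counts rule out isomorphism.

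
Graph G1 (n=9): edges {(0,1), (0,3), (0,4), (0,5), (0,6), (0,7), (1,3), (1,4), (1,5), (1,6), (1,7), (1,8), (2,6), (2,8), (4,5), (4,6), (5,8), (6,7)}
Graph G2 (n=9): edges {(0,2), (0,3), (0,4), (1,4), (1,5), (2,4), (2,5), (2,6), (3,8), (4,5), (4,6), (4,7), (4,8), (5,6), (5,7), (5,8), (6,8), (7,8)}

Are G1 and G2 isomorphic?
Yes, isomorphic

The graphs are isomorphic.
One valid mapping φ: V(G1) → V(G2): 0→5, 1→4, 2→3, 3→1, 4→6, 5→2, 6→8, 7→7, 8→0

Verify φ preserves adjacency — for each edge of G1, its image is an edge of G2:
  (0,1) → (φ(0),φ(1)) = (4,5) ∈ E(G2) ✓
  (0,3) → (φ(0),φ(3)) = (1,5) ∈ E(G2) ✓
  (0,4) → (φ(0),φ(4)) = (5,6) ∈ E(G2) ✓
  (0,5) → (φ(0),φ(5)) = (2,5) ∈ E(G2) ✓
  (0,6) → (φ(0),φ(6)) = (5,8) ∈ E(G2) ✓
  (0,7) → (φ(0),φ(7)) = (5,7) ∈ E(G2) ✓
  (1,3) → (φ(1),φ(3)) = (1,4) ∈ E(G2) ✓
  (1,4) → (φ(1),φ(4)) = (4,6) ∈ E(G2) ✓
  (1,5) → (φ(1),φ(5)) = (2,4) ∈ E(G2) ✓
  (1,6) → (φ(1),φ(6)) = (4,8) ∈ E(G2) ✓
  (1,7) → (φ(1),φ(7)) = (4,7) ∈ E(G2) ✓
  (1,8) → (φ(1),φ(8)) = (0,4) ∈ E(G2) ✓
  (2,6) → (φ(2),φ(6)) = (3,8) ∈ E(G2) ✓
  (2,8) → (φ(2),φ(8)) = (0,3) ∈ E(G2) ✓
  (4,5) → (φ(4),φ(5)) = (2,6) ∈ E(G2) ✓
  (4,6) → (φ(4),φ(6)) = (6,8) ∈ E(G2) ✓
  (5,8) → (φ(5),φ(8)) = (0,2) ∈ E(G2) ✓
  (6,7) → (φ(6),φ(7)) = (7,8) ∈ E(G2) ✓
All 18 edges of G1 map to edges of G2, and |E(G1)| = |E(G2)| = 18, so φ is a bijection on edges as well as vertices. Hence G1 ≅ G2.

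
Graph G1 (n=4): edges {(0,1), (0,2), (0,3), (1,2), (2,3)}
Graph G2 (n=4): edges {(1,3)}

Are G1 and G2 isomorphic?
No, not isomorphic

The graphs are NOT isomorphic.

Connected components of G1: 1 component(s) with vertex sets [[0, 1, 2, 3]], sizes [4].
Connected components of G2: 3 component(s) with vertex sets [[0], [2], [1, 3]], sizes [1, 1, 2].
The number of connected components (and the multiset of component sizes) is an isomorphism invariant — an isomorphism maps each component of G1 bijectively onto a component of G2. Since G1 has 1 component(s) and G2 has 3, they cannot be isomorphic.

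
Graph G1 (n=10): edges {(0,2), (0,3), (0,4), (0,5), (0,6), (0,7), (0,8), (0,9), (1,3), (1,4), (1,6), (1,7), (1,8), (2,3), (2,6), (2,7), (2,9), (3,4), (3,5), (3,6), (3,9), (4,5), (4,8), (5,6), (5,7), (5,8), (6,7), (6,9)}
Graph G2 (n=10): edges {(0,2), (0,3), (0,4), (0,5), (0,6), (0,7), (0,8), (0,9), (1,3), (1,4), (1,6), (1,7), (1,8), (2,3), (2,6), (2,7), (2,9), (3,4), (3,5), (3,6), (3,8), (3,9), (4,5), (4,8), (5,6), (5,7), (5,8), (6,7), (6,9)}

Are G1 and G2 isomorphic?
No, not isomorphic

The graphs are NOT isomorphic.

Counting edges: G1 has 28 edge(s); G2 has 29 edge(s).
Edge count is an isomorphism invariant (a bijection on vertices induces a bijection on edges), so differing edge counts rule out isomorphism.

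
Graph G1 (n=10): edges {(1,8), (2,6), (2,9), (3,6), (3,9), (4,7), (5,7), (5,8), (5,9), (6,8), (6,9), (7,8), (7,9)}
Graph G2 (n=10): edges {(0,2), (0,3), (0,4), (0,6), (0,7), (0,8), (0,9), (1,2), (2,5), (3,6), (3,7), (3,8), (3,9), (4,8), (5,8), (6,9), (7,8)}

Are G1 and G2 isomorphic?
No, not isomorphic

The graphs are NOT isomorphic.

Connected components of G1: 2 component(s) with vertex sets [[0], [1, 2, 3, 4, 5, 6, 7, 8, 9]], sizes [1, 9].
Connected components of G2: 1 component(s) with vertex sets [[0, 1, 2, 3, 4, 5, 6, 7, 8, 9]], sizes [10].
The number of connected components (and the multiset of component sizes) is an isomorphism invariant — an isomorphism maps each component of G1 bijectively onto a component of G2. Since G1 has 2 component(s) and G2 has 1, they cannot be isomorphic.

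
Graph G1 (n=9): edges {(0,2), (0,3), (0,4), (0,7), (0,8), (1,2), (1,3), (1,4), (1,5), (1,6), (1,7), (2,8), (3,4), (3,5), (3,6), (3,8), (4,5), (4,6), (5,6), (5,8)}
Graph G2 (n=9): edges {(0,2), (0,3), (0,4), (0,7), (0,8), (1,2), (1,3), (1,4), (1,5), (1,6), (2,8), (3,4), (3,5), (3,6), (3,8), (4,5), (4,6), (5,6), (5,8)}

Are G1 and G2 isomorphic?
No, not isomorphic

The graphs are NOT isomorphic.

Counting edges: G1 has 20 edge(s); G2 has 19 edge(s).
Edge count is an isomorphism invariant (a bijection on vertices induces a bijection on edges), so differing edge counts rule out isomorphism.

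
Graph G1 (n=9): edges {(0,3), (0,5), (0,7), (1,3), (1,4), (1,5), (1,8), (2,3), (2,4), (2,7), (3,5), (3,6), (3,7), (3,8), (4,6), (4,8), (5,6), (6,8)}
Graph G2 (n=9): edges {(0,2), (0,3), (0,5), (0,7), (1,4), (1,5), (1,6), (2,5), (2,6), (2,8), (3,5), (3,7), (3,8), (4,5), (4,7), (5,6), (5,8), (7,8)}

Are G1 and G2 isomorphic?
Yes, isomorphic

The graphs are isomorphic.
One valid mapping φ: V(G1) → V(G2): 0→6, 1→0, 2→4, 3→5, 4→7, 5→2, 6→8, 7→1, 8→3

Verify φ preserves adjacency — for each edge of G1, its image is an edge of G2:
  (0,3) → (φ(0),φ(3)) = (5,6) ∈ E(G2) ✓
  (0,5) → (φ(0),φ(5)) = (2,6) ∈ E(G2) ✓
  (0,7) → (φ(0),φ(7)) = (1,6) ∈ E(G2) ✓
  (1,3) → (φ(1),φ(3)) = (0,5) ∈ E(G2) ✓
  (1,4) → (φ(1),φ(4)) = (0,7) ∈ E(G2) ✓
  (1,5) → (φ(1),φ(5)) = (0,2) ∈ E(G2) ✓
  (1,8) → (φ(1),φ(8)) = (0,3) ∈ E(G2) ✓
  (2,3) → (φ(2),φ(3)) = (4,5) ∈ E(G2) ✓
  (2,4) → (φ(2),φ(4)) = (4,7) ∈ E(G2) ✓
  (2,7) → (φ(2),φ(7)) = (1,4) ∈ E(G2) ✓
  (3,5) → (φ(3),φ(5)) = (2,5) ∈ E(G2) ✓
  (3,6) → (φ(3),φ(6)) = (5,8) ∈ E(G2) ✓
  (3,7) → (φ(3),φ(7)) = (1,5) ∈ E(G2) ✓
  (3,8) → (φ(3),φ(8)) = (3,5) ∈ E(G2) ✓
  (4,6) → (φ(4),φ(6)) = (7,8) ∈ E(G2) ✓
  (4,8) → (φ(4),φ(8)) = (3,7) ∈ E(G2) ✓
  (5,6) → (φ(5),φ(6)) = (2,8) ∈ E(G2) ✓
  (6,8) → (φ(6),φ(8)) = (3,8) ∈ E(G2) ✓
All 18 edges of G1 map to edges of G2, and |E(G1)| = |E(G2)| = 18, so φ is a bijection on edges as well as vertices. Hence G1 ≅ G2.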